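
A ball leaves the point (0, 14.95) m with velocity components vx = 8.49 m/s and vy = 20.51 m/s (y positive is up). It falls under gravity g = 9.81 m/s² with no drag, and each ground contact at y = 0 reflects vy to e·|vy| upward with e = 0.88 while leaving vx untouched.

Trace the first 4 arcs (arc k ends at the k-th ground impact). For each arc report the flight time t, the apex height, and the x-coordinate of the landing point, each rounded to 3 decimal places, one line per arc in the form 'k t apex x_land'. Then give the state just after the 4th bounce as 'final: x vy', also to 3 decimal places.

Arc 1: start y=14.950, vy=20.510 → t=4.815, apex=36.390, x_land=40.875, impact vy=-26.720
  bounce: vy ← 0.88·26.720 = 23.514
Arc 2: start y=0.000, vy=23.514 → t=4.794, apex=28.181, x_land=81.575, impact vy=-23.514
  bounce: vy ← 0.88·23.514 = 20.692
Arc 3: start y=0.000, vy=20.692 → t=4.219, apex=21.823, x_land=117.391, impact vy=-20.692
  bounce: vy ← 0.88·20.692 = 18.209
Arc 4: start y=0.000, vy=18.209 → t=3.712, apex=16.900, x_land=148.909, impact vy=-18.209
  bounce: vy ← 0.88·18.209 = 16.024

1 4.815 36.390 40.875
2 4.794 28.181 81.575
3 4.219 21.823 117.391
4 3.712 16.900 148.909
final: 148.909 16.024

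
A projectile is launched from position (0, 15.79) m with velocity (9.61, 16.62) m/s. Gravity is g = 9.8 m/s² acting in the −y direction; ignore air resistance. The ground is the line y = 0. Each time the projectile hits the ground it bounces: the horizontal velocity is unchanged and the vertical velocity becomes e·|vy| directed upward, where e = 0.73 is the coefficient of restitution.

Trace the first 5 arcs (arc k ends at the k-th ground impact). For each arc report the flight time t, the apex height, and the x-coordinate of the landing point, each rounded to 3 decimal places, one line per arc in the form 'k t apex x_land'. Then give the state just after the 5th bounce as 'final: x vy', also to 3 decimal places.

1 4.165 29.883 40.030
2 3.606 15.925 74.679
3 2.632 8.486 99.973
4 1.921 4.522 118.437
5 1.403 2.410 131.916
final: 131.916 5.017

Arc 1: start y=15.790, vy=16.620 → t=4.165, apex=29.883, x_land=40.030, impact vy=-24.201
  bounce: vy ← 0.73·24.201 = 17.667
Arc 2: start y=0.000, vy=17.667 → t=3.606, apex=15.925, x_land=74.679, impact vy=-17.667
  bounce: vy ← 0.73·17.667 = 12.897
Arc 3: start y=0.000, vy=12.897 → t=2.632, apex=8.486, x_land=99.973, impact vy=-12.897
  bounce: vy ← 0.73·12.897 = 9.415
Arc 4: start y=0.000, vy=9.415 → t=1.921, apex=4.522, x_land=118.437, impact vy=-9.415
  bounce: vy ← 0.73·9.415 = 6.873
Arc 5: start y=0.000, vy=6.873 → t=1.403, apex=2.410, x_land=131.916, impact vy=-6.873
  bounce: vy ← 0.73·6.873 = 5.017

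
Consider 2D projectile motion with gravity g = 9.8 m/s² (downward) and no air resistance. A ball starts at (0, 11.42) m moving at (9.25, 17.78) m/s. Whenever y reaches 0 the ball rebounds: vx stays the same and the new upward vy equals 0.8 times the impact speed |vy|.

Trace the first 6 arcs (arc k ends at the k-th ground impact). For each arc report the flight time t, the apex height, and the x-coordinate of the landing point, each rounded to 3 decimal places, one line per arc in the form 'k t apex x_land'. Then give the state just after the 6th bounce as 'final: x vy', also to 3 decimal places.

1 4.185 27.549 38.715
2 3.794 17.631 73.808
3 3.035 11.284 101.882
4 2.428 7.222 124.341
5 1.942 4.622 142.309
6 1.554 2.958 156.683
final: 156.683 6.091

Arc 1: start y=11.420, vy=17.780 → t=4.185, apex=27.549, x_land=38.715, impact vy=-23.237
  bounce: vy ← 0.8·23.237 = 18.590
Arc 2: start y=0.000, vy=18.590 → t=3.794, apex=17.631, x_land=73.808, impact vy=-18.590
  bounce: vy ← 0.8·18.590 = 14.872
Arc 3: start y=0.000, vy=14.872 → t=3.035, apex=11.284, x_land=101.882, impact vy=-14.872
  bounce: vy ← 0.8·14.872 = 11.897
Arc 4: start y=0.000, vy=11.897 → t=2.428, apex=7.222, x_land=124.341, impact vy=-11.897
  bounce: vy ← 0.8·11.897 = 9.518
Arc 5: start y=0.000, vy=9.518 → t=1.942, apex=4.622, x_land=142.309, impact vy=-9.518
  bounce: vy ← 0.8·9.518 = 7.614
Arc 6: start y=0.000, vy=7.614 → t=1.554, apex=2.958, x_land=156.683, impact vy=-7.614
  bounce: vy ← 0.8·7.614 = 6.091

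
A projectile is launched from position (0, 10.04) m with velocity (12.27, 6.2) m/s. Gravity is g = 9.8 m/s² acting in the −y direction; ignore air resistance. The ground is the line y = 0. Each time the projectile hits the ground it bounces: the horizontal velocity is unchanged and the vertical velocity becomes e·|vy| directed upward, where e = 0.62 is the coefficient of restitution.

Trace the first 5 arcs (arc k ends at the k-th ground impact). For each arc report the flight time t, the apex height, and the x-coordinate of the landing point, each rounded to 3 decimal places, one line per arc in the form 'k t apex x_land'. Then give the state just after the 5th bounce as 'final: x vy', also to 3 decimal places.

1 2.198 12.001 26.965
2 1.941 4.613 50.776
3 1.203 1.773 65.539
4 0.746 0.682 74.692
5 0.462 0.262 80.367
final: 80.367 1.405

Arc 1: start y=10.040, vy=6.200 → t=2.198, apex=12.001, x_land=26.965, impact vy=-15.337
  bounce: vy ← 0.62·15.337 = 9.509
Arc 2: start y=0.000, vy=9.509 → t=1.941, apex=4.613, x_land=50.776, impact vy=-9.509
  bounce: vy ← 0.62·9.509 = 5.896
Arc 3: start y=0.000, vy=5.896 → t=1.203, apex=1.773, x_land=65.539, impact vy=-5.896
  bounce: vy ← 0.62·5.896 = 3.655
Arc 4: start y=0.000, vy=3.655 → t=0.746, apex=0.682, x_land=74.692, impact vy=-3.655
  bounce: vy ← 0.62·3.655 = 2.266
Arc 5: start y=0.000, vy=2.266 → t=0.462, apex=0.262, x_land=80.367, impact vy=-2.266
  bounce: vy ← 0.62·2.266 = 1.405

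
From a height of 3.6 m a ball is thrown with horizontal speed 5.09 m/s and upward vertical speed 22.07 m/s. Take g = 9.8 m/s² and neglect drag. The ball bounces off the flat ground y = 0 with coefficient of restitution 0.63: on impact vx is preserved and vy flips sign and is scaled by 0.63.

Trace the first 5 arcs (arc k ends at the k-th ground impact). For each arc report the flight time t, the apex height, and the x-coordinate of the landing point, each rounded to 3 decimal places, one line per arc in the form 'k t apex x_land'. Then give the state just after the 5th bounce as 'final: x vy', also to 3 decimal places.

1 4.662 28.451 23.728
2 3.036 11.292 39.182
3 1.913 4.482 48.918
4 1.205 1.779 55.052
5 0.759 0.706 58.916
final: 58.916 2.344

Arc 1: start y=3.600, vy=22.070 → t=4.662, apex=28.451, x_land=23.728, impact vy=-23.615
  bounce: vy ← 0.63·23.615 = 14.877
Arc 2: start y=0.000, vy=14.877 → t=3.036, apex=11.292, x_land=39.182, impact vy=-14.877
  bounce: vy ← 0.63·14.877 = 9.373
Arc 3: start y=0.000, vy=9.373 → t=1.913, apex=4.482, x_land=48.918, impact vy=-9.373
  bounce: vy ← 0.63·9.373 = 5.905
Arc 4: start y=0.000, vy=5.905 → t=1.205, apex=1.779, x_land=55.052, impact vy=-5.905
  bounce: vy ← 0.63·5.905 = 3.720
Arc 5: start y=0.000, vy=3.720 → t=0.759, apex=0.706, x_land=58.916, impact vy=-3.720
  bounce: vy ← 0.63·3.720 = 2.344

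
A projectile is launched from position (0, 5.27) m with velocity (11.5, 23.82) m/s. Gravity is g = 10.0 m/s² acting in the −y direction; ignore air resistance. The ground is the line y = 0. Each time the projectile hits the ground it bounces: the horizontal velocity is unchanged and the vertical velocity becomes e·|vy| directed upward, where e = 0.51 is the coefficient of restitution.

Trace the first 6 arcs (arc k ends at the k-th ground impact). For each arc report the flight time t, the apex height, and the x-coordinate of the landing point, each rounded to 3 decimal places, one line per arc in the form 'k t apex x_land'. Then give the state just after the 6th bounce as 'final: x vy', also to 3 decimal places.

1 4.976 33.640 57.222
2 2.646 8.750 87.648
3 1.349 2.276 103.165
4 0.688 0.592 111.078
5 0.351 0.154 115.114
6 0.179 0.040 117.173
final: 117.173 0.456

Arc 1: start y=5.270, vy=23.820 → t=4.976, apex=33.640, x_land=57.222, impact vy=-25.938
  bounce: vy ← 0.51·25.938 = 13.229
Arc 2: start y=0.000, vy=13.229 → t=2.646, apex=8.750, x_land=87.648, impact vy=-13.229
  bounce: vy ← 0.51·13.229 = 6.747
Arc 3: start y=0.000, vy=6.747 → t=1.349, apex=2.276, x_land=103.165, impact vy=-6.747
  bounce: vy ← 0.51·6.747 = 3.441
Arc 4: start y=0.000, vy=3.441 → t=0.688, apex=0.592, x_land=111.078, impact vy=-3.441
  bounce: vy ← 0.51·3.441 = 1.755
Arc 5: start y=0.000, vy=1.755 → t=0.351, apex=0.154, x_land=115.114, impact vy=-1.755
  bounce: vy ← 0.51·1.755 = 0.895
Arc 6: start y=0.000, vy=0.895 → t=0.179, apex=0.040, x_land=117.173, impact vy=-0.895
  bounce: vy ← 0.51·0.895 = 0.456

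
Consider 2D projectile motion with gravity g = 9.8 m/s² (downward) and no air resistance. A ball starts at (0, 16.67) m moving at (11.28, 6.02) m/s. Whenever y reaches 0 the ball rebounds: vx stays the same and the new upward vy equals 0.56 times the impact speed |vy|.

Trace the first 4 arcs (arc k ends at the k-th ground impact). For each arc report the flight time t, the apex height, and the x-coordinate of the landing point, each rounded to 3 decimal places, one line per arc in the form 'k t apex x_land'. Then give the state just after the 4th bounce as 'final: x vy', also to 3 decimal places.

1 2.558 18.519 28.858
2 2.177 5.808 53.419
3 1.219 1.821 67.173
4 0.683 0.571 74.875
final: 74.875 1.874

Arc 1: start y=16.670, vy=6.020 → t=2.558, apex=18.519, x_land=28.858, impact vy=-19.052
  bounce: vy ← 0.56·19.052 = 10.669
Arc 2: start y=0.000, vy=10.669 → t=2.177, apex=5.808, x_land=53.419, impact vy=-10.669
  bounce: vy ← 0.56·10.669 = 5.975
Arc 3: start y=0.000, vy=5.975 → t=1.219, apex=1.821, x_land=67.173, impact vy=-5.975
  bounce: vy ← 0.56·5.975 = 3.346
Arc 4: start y=0.000, vy=3.346 → t=0.683, apex=0.571, x_land=74.875, impact vy=-3.346
  bounce: vy ← 0.56·3.346 = 1.874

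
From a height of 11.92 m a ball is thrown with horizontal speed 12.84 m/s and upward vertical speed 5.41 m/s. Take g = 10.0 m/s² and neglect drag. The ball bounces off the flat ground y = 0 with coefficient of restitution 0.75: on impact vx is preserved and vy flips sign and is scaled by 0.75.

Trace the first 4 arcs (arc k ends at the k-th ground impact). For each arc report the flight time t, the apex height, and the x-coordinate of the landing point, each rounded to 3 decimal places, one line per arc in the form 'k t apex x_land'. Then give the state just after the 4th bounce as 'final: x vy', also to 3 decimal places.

1 2.177 13.383 27.953
2 2.454 7.528 59.464
3 1.841 4.235 83.097
4 1.380 2.382 100.821
final: 100.821 5.177

Arc 1: start y=11.920, vy=5.410 → t=2.177, apex=13.383, x_land=27.953, impact vy=-16.361
  bounce: vy ← 0.75·16.361 = 12.270
Arc 2: start y=0.000, vy=12.270 → t=2.454, apex=7.528, x_land=59.464, impact vy=-12.270
  bounce: vy ← 0.75·12.270 = 9.203
Arc 3: start y=0.000, vy=9.203 → t=1.841, apex=4.235, x_land=83.097, impact vy=-9.203
  bounce: vy ← 0.75·9.203 = 6.902
Arc 4: start y=0.000, vy=6.902 → t=1.380, apex=2.382, x_land=100.821, impact vy=-6.902
  bounce: vy ← 0.75·6.902 = 5.177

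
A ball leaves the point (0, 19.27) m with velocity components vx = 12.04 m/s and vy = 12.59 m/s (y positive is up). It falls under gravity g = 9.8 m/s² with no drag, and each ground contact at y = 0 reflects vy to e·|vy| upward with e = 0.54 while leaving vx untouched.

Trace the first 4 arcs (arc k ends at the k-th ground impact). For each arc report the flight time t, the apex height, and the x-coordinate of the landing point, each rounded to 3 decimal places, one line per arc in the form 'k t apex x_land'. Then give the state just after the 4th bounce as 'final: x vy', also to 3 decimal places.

Arc 1: start y=19.270, vy=12.590 → t=3.648, apex=27.357, x_land=43.917, impact vy=-23.156
  bounce: vy ← 0.54·23.156 = 12.504
Arc 2: start y=0.000, vy=12.504 → t=2.552, apex=7.977, x_land=74.641, impact vy=-12.504
  bounce: vy ← 0.54·12.504 = 6.752
Arc 3: start y=0.000, vy=6.752 → t=1.378, apex=2.326, x_land=91.233, impact vy=-6.752
  bounce: vy ← 0.54·6.752 = 3.646
Arc 4: start y=0.000, vy=3.646 → t=0.744, apex=0.678, x_land=100.192, impact vy=-3.646
  bounce: vy ← 0.54·3.646 = 1.969

1 3.648 27.357 43.917
2 2.552 7.977 74.641
3 1.378 2.326 91.233
4 0.744 0.678 100.192
final: 100.192 1.969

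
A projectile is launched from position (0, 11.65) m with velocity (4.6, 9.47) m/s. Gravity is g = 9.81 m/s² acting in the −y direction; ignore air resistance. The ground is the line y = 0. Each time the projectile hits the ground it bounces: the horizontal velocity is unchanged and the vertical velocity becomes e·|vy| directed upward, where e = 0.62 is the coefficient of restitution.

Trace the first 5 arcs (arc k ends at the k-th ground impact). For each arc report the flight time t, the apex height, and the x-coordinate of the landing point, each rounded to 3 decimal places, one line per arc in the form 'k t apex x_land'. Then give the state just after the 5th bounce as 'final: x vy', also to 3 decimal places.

Arc 1: start y=11.650, vy=9.470 → t=2.784, apex=16.221, x_land=12.806, impact vy=-17.840
  bounce: vy ← 0.62·17.840 = 11.061
Arc 2: start y=0.000, vy=11.061 → t=2.255, apex=6.235, x_land=23.179, impact vy=-11.061
  bounce: vy ← 0.62·11.061 = 6.858
Arc 3: start y=0.000, vy=6.858 → t=1.398, apex=2.397, x_land=29.610, impact vy=-6.858
  bounce: vy ← 0.62·6.858 = 4.252
Arc 4: start y=0.000, vy=4.252 → t=0.867, apex=0.921, x_land=33.597, impact vy=-4.252
  bounce: vy ← 0.62·4.252 = 2.636
Arc 5: start y=0.000, vy=2.636 → t=0.537, apex=0.354, x_land=36.069, impact vy=-2.636
  bounce: vy ← 0.62·2.636 = 1.634

1 2.784 16.221 12.806
2 2.255 6.235 23.179
3 1.398 2.397 29.610
4 0.867 0.921 33.597
5 0.537 0.354 36.069
final: 36.069 1.634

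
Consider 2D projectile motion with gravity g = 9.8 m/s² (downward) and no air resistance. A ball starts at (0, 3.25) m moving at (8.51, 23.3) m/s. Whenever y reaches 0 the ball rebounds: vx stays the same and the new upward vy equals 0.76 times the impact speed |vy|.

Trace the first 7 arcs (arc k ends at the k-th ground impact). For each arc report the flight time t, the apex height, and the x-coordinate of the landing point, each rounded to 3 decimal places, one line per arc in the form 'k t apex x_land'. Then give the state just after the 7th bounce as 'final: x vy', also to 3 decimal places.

1 4.891 30.948 41.620
2 3.820 17.876 74.128
3 2.903 10.325 98.835
4 2.206 5.964 117.611
5 1.677 3.445 131.882
6 1.274 1.990 142.727
7 0.969 1.149 150.970
final: 150.970 3.607

Arc 1: start y=3.250, vy=23.300 → t=4.891, apex=30.948, x_land=41.620, impact vy=-24.629
  bounce: vy ← 0.76·24.629 = 18.718
Arc 2: start y=0.000, vy=18.718 → t=3.820, apex=17.876, x_land=74.128, impact vy=-18.718
  bounce: vy ← 0.76·18.718 = 14.226
Arc 3: start y=0.000, vy=14.226 → t=2.903, apex=10.325, x_land=98.835, impact vy=-14.226
  bounce: vy ← 0.76·14.226 = 10.812
Arc 4: start y=0.000, vy=10.812 → t=2.206, apex=5.964, x_land=117.611, impact vy=-10.812
  bounce: vy ← 0.76·10.812 = 8.217
Arc 5: start y=0.000, vy=8.217 → t=1.677, apex=3.445, x_land=131.882, impact vy=-8.217
  bounce: vy ← 0.76·8.217 = 6.245
Arc 6: start y=0.000, vy=6.245 → t=1.274, apex=1.990, x_land=142.727, impact vy=-6.245
  bounce: vy ← 0.76·6.245 = 4.746
Arc 7: start y=0.000, vy=4.746 → t=0.969, apex=1.149, x_land=150.970, impact vy=-4.746
  bounce: vy ← 0.76·4.746 = 3.607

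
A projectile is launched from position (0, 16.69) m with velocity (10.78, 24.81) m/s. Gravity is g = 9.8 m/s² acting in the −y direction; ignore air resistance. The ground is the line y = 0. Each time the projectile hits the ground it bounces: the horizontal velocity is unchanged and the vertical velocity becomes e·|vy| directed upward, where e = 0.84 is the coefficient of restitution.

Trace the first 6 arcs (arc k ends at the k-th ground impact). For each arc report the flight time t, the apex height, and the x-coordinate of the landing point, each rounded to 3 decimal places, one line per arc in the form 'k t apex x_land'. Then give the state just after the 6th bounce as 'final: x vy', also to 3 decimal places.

Arc 1: start y=16.690, vy=24.810 → t=5.665, apex=48.095, x_land=61.064, impact vy=-30.703
  bounce: vy ← 0.84·30.703 = 25.790
Arc 2: start y=0.000, vy=25.790 → t=5.263, apex=33.936, x_land=117.803, impact vy=-25.790
  bounce: vy ← 0.84·25.790 = 21.664
Arc 3: start y=0.000, vy=21.664 → t=4.421, apex=23.945, x_land=165.463, impact vy=-21.664
  bounce: vy ← 0.84·21.664 = 18.198
Arc 4: start y=0.000, vy=18.198 → t=3.714, apex=16.896, x_land=205.498, impact vy=-18.198
  bounce: vy ← 0.84·18.198 = 15.286
Arc 5: start y=0.000, vy=15.286 → t=3.120, apex=11.922, x_land=239.127, impact vy=-15.286
  bounce: vy ← 0.84·15.286 = 12.840
Arc 6: start y=0.000, vy=12.840 → t=2.620, apex=8.412, x_land=267.376, impact vy=-12.840
  bounce: vy ← 0.84·12.840 = 10.786

1 5.665 48.095 61.064
2 5.263 33.936 117.803
3 4.421 23.945 165.463
4 3.714 16.896 205.498
5 3.120 11.922 239.127
6 2.620 8.412 267.376
final: 267.376 10.786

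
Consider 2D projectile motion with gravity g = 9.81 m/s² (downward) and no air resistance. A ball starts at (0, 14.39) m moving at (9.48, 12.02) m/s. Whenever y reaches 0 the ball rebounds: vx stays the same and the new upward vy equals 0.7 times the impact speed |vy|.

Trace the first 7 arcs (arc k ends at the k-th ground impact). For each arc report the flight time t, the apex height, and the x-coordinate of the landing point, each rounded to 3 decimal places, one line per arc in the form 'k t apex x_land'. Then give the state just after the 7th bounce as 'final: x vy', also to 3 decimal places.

Arc 1: start y=14.390, vy=12.020 → t=3.331, apex=21.754, x_land=31.580, impact vy=-20.659
  bounce: vy ← 0.7·20.659 = 14.462
Arc 2: start y=0.000, vy=14.462 → t=2.948, apex=10.659, x_land=59.530, impact vy=-14.462
  bounce: vy ← 0.7·14.462 = 10.123
Arc 3: start y=0.000, vy=10.123 → t=2.064, apex=5.223, x_land=79.096, impact vy=-10.123
  bounce: vy ← 0.7·10.123 = 7.086
Arc 4: start y=0.000, vy=7.086 → t=1.445, apex=2.559, x_land=92.791, impact vy=-7.086
  bounce: vy ← 0.7·7.086 = 4.960
Arc 5: start y=0.000, vy=4.960 → t=1.011, apex=1.254, x_land=102.378, impact vy=-4.960
  bounce: vy ← 0.7·4.960 = 3.472
Arc 6: start y=0.000, vy=3.472 → t=0.708, apex=0.614, x_land=109.089, impact vy=-3.472
  bounce: vy ← 0.7·3.472 = 2.431
Arc 7: start y=0.000, vy=2.431 → t=0.496, apex=0.301, x_land=113.787, impact vy=-2.431
  bounce: vy ← 0.7·2.431 = 1.701

1 3.331 21.754 31.580
2 2.948 10.659 59.530
3 2.064 5.223 79.096
4 1.445 2.559 92.791
5 1.011 1.254 102.378
6 0.708 0.614 109.089
7 0.496 0.301 113.787
final: 113.787 1.701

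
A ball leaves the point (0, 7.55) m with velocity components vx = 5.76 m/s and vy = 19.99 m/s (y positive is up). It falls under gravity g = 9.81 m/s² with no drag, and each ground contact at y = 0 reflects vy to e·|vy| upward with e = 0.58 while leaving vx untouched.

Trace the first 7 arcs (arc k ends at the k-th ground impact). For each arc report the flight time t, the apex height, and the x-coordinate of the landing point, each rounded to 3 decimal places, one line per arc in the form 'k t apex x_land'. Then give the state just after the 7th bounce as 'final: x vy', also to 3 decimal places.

1 4.423 27.917 25.479
2 2.767 9.391 41.419
3 1.605 3.159 50.664
4 0.931 1.063 56.027
5 0.540 0.358 59.137
6 0.313 0.120 60.941
7 0.182 0.040 61.987
final: 61.987 0.517

Arc 1: start y=7.550, vy=19.990 → t=4.423, apex=27.917, x_land=25.479, impact vy=-23.404
  bounce: vy ← 0.58·23.404 = 13.574
Arc 2: start y=0.000, vy=13.574 → t=2.767, apex=9.391, x_land=41.419, impact vy=-13.574
  bounce: vy ← 0.58·13.574 = 7.873
Arc 3: start y=0.000, vy=7.873 → t=1.605, apex=3.159, x_land=50.664, impact vy=-7.873
  bounce: vy ← 0.58·7.873 = 4.566
Arc 4: start y=0.000, vy=4.566 → t=0.931, apex=1.063, x_land=56.027, impact vy=-4.566
  bounce: vy ← 0.58·4.566 = 2.648
Arc 5: start y=0.000, vy=2.648 → t=0.540, apex=0.358, x_land=59.137, impact vy=-2.648
  bounce: vy ← 0.58·2.648 = 1.536
Arc 6: start y=0.000, vy=1.536 → t=0.313, apex=0.120, x_land=60.941, impact vy=-1.536
  bounce: vy ← 0.58·1.536 = 0.891
Arc 7: start y=0.000, vy=0.891 → t=0.182, apex=0.040, x_land=61.987, impact vy=-0.891
  bounce: vy ← 0.58·0.891 = 0.517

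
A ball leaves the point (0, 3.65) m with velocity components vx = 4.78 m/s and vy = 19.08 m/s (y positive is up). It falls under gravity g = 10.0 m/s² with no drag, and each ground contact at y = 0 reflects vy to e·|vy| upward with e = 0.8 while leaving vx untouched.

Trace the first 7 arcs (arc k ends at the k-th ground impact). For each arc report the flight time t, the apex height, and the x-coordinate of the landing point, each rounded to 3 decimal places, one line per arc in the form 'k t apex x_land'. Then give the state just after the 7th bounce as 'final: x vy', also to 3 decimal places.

1 3.999 21.852 19.113
2 3.345 13.985 35.102
3 2.676 8.951 47.893
4 2.141 5.728 58.125
5 1.713 3.666 66.312
6 1.370 2.346 72.861
7 1.096 1.502 78.100
final: 78.100 4.384

Arc 1: start y=3.650, vy=19.080 → t=3.999, apex=21.852, x_land=19.113, impact vy=-20.906
  bounce: vy ← 0.8·20.906 = 16.725
Arc 2: start y=0.000, vy=16.725 → t=3.345, apex=13.985, x_land=35.102, impact vy=-16.725
  bounce: vy ← 0.8·16.725 = 13.380
Arc 3: start y=0.000, vy=13.380 → t=2.676, apex=8.951, x_land=47.893, impact vy=-13.380
  bounce: vy ← 0.8·13.380 = 10.704
Arc 4: start y=0.000, vy=10.704 → t=2.141, apex=5.728, x_land=58.125, impact vy=-10.704
  bounce: vy ← 0.8·10.704 = 8.563
Arc 5: start y=0.000, vy=8.563 → t=1.713, apex=3.666, x_land=66.312, impact vy=-8.563
  bounce: vy ← 0.8·8.563 = 6.850
Arc 6: start y=0.000, vy=6.850 → t=1.370, apex=2.346, x_land=72.861, impact vy=-6.850
  bounce: vy ← 0.8·6.850 = 5.480
Arc 7: start y=0.000, vy=5.480 → t=1.096, apex=1.502, x_land=78.100, impact vy=-5.480
  bounce: vy ← 0.8·5.480 = 4.384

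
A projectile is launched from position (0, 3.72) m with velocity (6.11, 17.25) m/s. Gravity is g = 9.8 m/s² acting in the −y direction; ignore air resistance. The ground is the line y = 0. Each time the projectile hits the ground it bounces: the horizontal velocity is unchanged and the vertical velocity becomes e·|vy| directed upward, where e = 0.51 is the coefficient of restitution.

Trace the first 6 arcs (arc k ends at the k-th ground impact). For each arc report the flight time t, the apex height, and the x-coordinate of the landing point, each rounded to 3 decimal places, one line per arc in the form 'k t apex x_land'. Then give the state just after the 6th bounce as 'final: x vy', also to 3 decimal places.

Arc 1: start y=3.720, vy=17.250 → t=3.724, apex=18.902, x_land=22.755, impact vy=-19.248
  bounce: vy ← 0.51·19.248 = 9.816
Arc 2: start y=0.000, vy=9.816 → t=2.003, apex=4.916, x_land=34.996, impact vy=-9.816
  bounce: vy ← 0.51·9.816 = 5.006
Arc 3: start y=0.000, vy=5.006 → t=1.022, apex=1.279, x_land=41.238, impact vy=-5.006
  bounce: vy ← 0.51·5.006 = 2.553
Arc 4: start y=0.000, vy=2.553 → t=0.521, apex=0.333, x_land=44.422, impact vy=-2.553
  bounce: vy ← 0.51·2.553 = 1.302
Arc 5: start y=0.000, vy=1.302 → t=0.266, apex=0.087, x_land=46.046, impact vy=-1.302
  bounce: vy ← 0.51·1.302 = 0.664
Arc 6: start y=0.000, vy=0.664 → t=0.136, apex=0.023, x_land=46.874, impact vy=-0.664
  bounce: vy ← 0.51·0.664 = 0.339

1 3.724 18.902 22.755
2 2.003 4.916 34.996
3 1.022 1.279 41.238
4 0.521 0.333 44.422
5 0.266 0.087 46.046
6 0.136 0.023 46.874
final: 46.874 0.339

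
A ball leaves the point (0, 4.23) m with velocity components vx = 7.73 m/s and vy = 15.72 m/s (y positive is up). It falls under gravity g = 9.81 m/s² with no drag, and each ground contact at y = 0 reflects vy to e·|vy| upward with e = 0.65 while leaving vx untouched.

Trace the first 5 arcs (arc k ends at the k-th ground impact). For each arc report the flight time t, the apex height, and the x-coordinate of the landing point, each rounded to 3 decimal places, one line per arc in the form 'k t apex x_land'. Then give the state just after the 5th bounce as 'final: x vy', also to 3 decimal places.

1 3.455 16.825 26.704
2 2.408 7.109 45.315
3 1.565 3.003 57.413
4 1.017 1.269 65.276
5 0.661 0.536 70.387
final: 70.387 2.108

Arc 1: start y=4.230, vy=15.720 → t=3.455, apex=16.825, x_land=26.704, impact vy=-18.169
  bounce: vy ← 0.65·18.169 = 11.810
Arc 2: start y=0.000, vy=11.810 → t=2.408, apex=7.109, x_land=45.315, impact vy=-11.810
  bounce: vy ← 0.65·11.810 = 7.676
Arc 3: start y=0.000, vy=7.676 → t=1.565, apex=3.003, x_land=57.413, impact vy=-7.676
  bounce: vy ← 0.65·7.676 = 4.990
Arc 4: start y=0.000, vy=4.990 → t=1.017, apex=1.269, x_land=65.276, impact vy=-4.990
  bounce: vy ← 0.65·4.990 = 3.243
Arc 5: start y=0.000, vy=3.243 → t=0.661, apex=0.536, x_land=70.387, impact vy=-3.243
  bounce: vy ← 0.65·3.243 = 2.108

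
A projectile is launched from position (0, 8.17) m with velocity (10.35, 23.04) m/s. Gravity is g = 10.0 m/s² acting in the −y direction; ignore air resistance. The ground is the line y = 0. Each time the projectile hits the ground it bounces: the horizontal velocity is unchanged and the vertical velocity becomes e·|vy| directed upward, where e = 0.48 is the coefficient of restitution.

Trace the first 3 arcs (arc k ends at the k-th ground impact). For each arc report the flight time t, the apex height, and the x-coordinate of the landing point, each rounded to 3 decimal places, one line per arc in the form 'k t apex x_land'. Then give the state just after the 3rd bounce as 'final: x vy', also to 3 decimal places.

1 4.939 34.712 51.117
2 2.529 7.998 77.297
3 1.214 1.843 89.863
final: 89.863 2.914

Arc 1: start y=8.170, vy=23.040 → t=4.939, apex=34.712, x_land=51.117, impact vy=-26.348
  bounce: vy ← 0.48·26.348 = 12.647
Arc 2: start y=0.000, vy=12.647 → t=2.529, apex=7.998, x_land=77.297, impact vy=-12.647
  bounce: vy ← 0.48·12.647 = 6.071
Arc 3: start y=0.000, vy=6.071 → t=1.214, apex=1.843, x_land=89.863, impact vy=-6.071
  bounce: vy ← 0.48·6.071 = 2.914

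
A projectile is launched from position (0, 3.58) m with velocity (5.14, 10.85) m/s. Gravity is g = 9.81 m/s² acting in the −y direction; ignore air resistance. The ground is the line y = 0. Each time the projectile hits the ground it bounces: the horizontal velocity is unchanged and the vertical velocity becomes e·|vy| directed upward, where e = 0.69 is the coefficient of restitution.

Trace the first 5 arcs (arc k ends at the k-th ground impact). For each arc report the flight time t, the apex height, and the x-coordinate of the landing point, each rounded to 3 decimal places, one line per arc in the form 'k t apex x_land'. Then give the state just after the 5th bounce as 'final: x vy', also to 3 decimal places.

Arc 1: start y=3.580, vy=10.850 → t=2.504, apex=9.580, x_land=12.868, impact vy=-13.710
  bounce: vy ← 0.69·13.710 = 9.460
Arc 2: start y=0.000, vy=9.460 → t=1.929, apex=4.561, x_land=22.781, impact vy=-9.460
  bounce: vy ← 0.69·9.460 = 6.527
Arc 3: start y=0.000, vy=6.527 → t=1.331, apex=2.172, x_land=29.621, impact vy=-6.527
  bounce: vy ← 0.69·6.527 = 4.504
Arc 4: start y=0.000, vy=4.504 → t=0.918, apex=1.034, x_land=34.341, impact vy=-4.504
  bounce: vy ← 0.69·4.504 = 3.108
Arc 5: start y=0.000, vy=3.108 → t=0.634, apex=0.492, x_land=37.598, impact vy=-3.108
  bounce: vy ← 0.69·3.108 = 2.144

1 2.504 9.580 12.868
2 1.929 4.561 22.781
3 1.331 2.172 29.621
4 0.918 1.034 34.341
5 0.634 0.492 37.598
final: 37.598 2.144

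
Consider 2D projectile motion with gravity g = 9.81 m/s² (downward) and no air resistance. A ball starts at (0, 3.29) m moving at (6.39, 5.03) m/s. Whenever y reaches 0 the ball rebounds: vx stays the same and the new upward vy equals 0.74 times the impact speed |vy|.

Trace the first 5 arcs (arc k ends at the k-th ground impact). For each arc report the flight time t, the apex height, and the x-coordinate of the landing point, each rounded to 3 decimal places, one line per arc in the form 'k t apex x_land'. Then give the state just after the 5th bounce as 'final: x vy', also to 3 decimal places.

1 1.479 4.580 9.451
2 1.430 2.508 18.589
3 1.058 1.373 25.351
4 0.783 0.752 30.355
5 0.579 0.412 34.058
final: 34.058 2.103

Arc 1: start y=3.290, vy=5.030 → t=1.479, apex=4.580, x_land=9.451, impact vy=-9.479
  bounce: vy ← 0.74·9.479 = 7.014
Arc 2: start y=0.000, vy=7.014 → t=1.430, apex=2.508, x_land=18.589, impact vy=-7.014
  bounce: vy ← 0.74·7.014 = 5.191
Arc 3: start y=0.000, vy=5.191 → t=1.058, apex=1.373, x_land=25.351, impact vy=-5.191
  bounce: vy ← 0.74·5.191 = 3.841
Arc 4: start y=0.000, vy=3.841 → t=0.783, apex=0.752, x_land=30.355, impact vy=-3.841
  bounce: vy ← 0.74·3.841 = 2.842
Arc 5: start y=0.000, vy=2.842 → t=0.579, apex=0.412, x_land=34.058, impact vy=-2.842
  bounce: vy ← 0.74·2.842 = 2.103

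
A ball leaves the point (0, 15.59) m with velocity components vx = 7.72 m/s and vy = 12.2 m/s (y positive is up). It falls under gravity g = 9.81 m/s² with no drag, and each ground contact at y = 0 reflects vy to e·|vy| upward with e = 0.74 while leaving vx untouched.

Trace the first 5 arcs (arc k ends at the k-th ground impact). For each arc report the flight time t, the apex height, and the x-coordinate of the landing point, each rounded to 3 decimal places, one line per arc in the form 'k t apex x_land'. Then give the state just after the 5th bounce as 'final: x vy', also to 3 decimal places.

1 3.417 23.176 26.382
2 3.217 12.691 51.218
3 2.381 6.950 69.596
4 1.762 3.806 83.196
5 1.304 2.084 93.261
final: 93.261 4.732

Arc 1: start y=15.590, vy=12.200 → t=3.417, apex=23.176, x_land=26.382, impact vy=-21.324
  bounce: vy ← 0.74·21.324 = 15.780
Arc 2: start y=0.000, vy=15.780 → t=3.217, apex=12.691, x_land=51.218, impact vy=-15.780
  bounce: vy ← 0.74·15.780 = 11.677
Arc 3: start y=0.000, vy=11.677 → t=2.381, apex=6.950, x_land=69.596, impact vy=-11.677
  bounce: vy ← 0.74·11.677 = 8.641
Arc 4: start y=0.000, vy=8.641 → t=1.762, apex=3.806, x_land=83.196, impact vy=-8.641
  bounce: vy ← 0.74·8.641 = 6.394
Arc 5: start y=0.000, vy=6.394 → t=1.304, apex=2.084, x_land=93.261, impact vy=-6.394
  bounce: vy ← 0.74·6.394 = 4.732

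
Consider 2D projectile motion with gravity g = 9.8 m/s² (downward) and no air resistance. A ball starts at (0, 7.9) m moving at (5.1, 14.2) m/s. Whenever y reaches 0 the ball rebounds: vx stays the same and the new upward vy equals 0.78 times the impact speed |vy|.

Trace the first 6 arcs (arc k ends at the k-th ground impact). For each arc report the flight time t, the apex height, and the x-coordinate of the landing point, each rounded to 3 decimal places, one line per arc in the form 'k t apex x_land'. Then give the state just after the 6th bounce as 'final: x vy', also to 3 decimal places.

Arc 1: start y=7.900, vy=14.200 → t=3.376, apex=18.188, x_land=17.215, impact vy=-18.881
  bounce: vy ← 0.78·18.881 = 14.727
Arc 2: start y=0.000, vy=14.727 → t=3.005, apex=11.065, x_land=32.543, impact vy=-14.727
  bounce: vy ← 0.78·14.727 = 11.487
Arc 3: start y=0.000, vy=11.487 → t=2.344, apex=6.732, x_land=44.499, impact vy=-11.487
  bounce: vy ← 0.78·11.487 = 8.960
Arc 4: start y=0.000, vy=8.960 → t=1.829, apex=4.096, x_land=53.825, impact vy=-8.960
  bounce: vy ← 0.78·8.960 = 6.989
Arc 5: start y=0.000, vy=6.989 → t=1.426, apex=2.492, x_land=61.099, impact vy=-6.989
  bounce: vy ← 0.78·6.989 = 5.451
Arc 6: start y=0.000, vy=5.451 → t=1.112, apex=1.516, x_land=66.773, impact vy=-5.451
  bounce: vy ← 0.78·5.451 = 4.252

1 3.376 18.188 17.215
2 3.005 11.065 32.543
3 2.344 6.732 44.499
4 1.829 4.096 53.825
5 1.426 2.492 61.099
6 1.112 1.516 66.773
final: 66.773 4.252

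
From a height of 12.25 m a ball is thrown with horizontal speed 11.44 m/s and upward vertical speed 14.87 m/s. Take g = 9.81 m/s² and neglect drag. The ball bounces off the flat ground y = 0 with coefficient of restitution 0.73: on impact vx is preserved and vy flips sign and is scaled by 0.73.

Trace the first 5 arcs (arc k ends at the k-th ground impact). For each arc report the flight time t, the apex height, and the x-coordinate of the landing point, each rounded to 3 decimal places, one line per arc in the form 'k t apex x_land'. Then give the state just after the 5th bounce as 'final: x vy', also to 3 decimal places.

Arc 1: start y=12.250, vy=14.870 → t=3.706, apex=23.520, x_land=42.392, impact vy=-21.482
  bounce: vy ← 0.73·21.482 = 15.682
Arc 2: start y=0.000, vy=15.682 → t=3.197, apex=12.534, x_land=78.966, impact vy=-15.682
  bounce: vy ← 0.73·15.682 = 11.448
Arc 3: start y=0.000, vy=11.448 → t=2.334, apex=6.679, x_land=105.666, impact vy=-11.448
  bounce: vy ← 0.73·11.448 = 8.357
Arc 4: start y=0.000, vy=8.357 → t=1.704, apex=3.559, x_land=125.156, impact vy=-8.357
  bounce: vy ← 0.73·8.357 = 6.100
Arc 5: start y=0.000, vy=6.100 → t=1.244, apex=1.897, x_land=139.384, impact vy=-6.100
  bounce: vy ← 0.73·6.100 = 4.453

1 3.706 23.520 42.392
2 3.197 12.534 78.966
3 2.334 6.679 105.666
4 1.704 3.559 125.156
5 1.244 1.897 139.384
final: 139.384 4.453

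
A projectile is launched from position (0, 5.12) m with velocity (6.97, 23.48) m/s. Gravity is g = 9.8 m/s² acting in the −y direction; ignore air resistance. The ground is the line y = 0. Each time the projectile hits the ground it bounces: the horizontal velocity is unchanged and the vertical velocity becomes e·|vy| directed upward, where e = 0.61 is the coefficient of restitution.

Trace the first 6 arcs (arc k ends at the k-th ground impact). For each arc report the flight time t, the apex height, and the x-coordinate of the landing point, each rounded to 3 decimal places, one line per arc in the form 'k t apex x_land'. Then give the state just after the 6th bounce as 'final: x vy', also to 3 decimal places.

1 5.001 33.248 34.855
2 3.178 12.372 57.006
3 1.939 4.603 70.517
4 1.183 1.713 78.759
5 0.721 0.637 83.787
6 0.440 0.237 86.854
final: 86.854 1.315

Arc 1: start y=5.120, vy=23.480 → t=5.001, apex=33.248, x_land=34.855, impact vy=-25.528
  bounce: vy ← 0.61·25.528 = 15.572
Arc 2: start y=0.000, vy=15.572 → t=3.178, apex=12.372, x_land=57.006, impact vy=-15.572
  bounce: vy ← 0.61·15.572 = 9.499
Arc 3: start y=0.000, vy=9.499 → t=1.939, apex=4.603, x_land=70.517, impact vy=-9.499
  bounce: vy ← 0.61·9.499 = 5.794
Arc 4: start y=0.000, vy=5.794 → t=1.183, apex=1.713, x_land=78.759, impact vy=-5.794
  bounce: vy ← 0.61·5.794 = 3.535
Arc 5: start y=0.000, vy=3.535 → t=0.721, apex=0.637, x_land=83.787, impact vy=-3.535
  bounce: vy ← 0.61·3.535 = 2.156
Arc 6: start y=0.000, vy=2.156 → t=0.440, apex=0.237, x_land=86.854, impact vy=-2.156
  bounce: vy ← 0.61·2.156 = 1.315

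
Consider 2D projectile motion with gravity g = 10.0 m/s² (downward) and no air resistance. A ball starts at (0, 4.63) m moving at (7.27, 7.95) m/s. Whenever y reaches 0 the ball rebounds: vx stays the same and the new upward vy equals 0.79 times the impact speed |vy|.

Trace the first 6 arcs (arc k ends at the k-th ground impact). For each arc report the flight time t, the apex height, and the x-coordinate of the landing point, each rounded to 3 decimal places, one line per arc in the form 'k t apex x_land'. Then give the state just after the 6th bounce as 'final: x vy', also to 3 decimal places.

Arc 1: start y=4.630, vy=7.950 → t=2.043, apex=7.790, x_land=14.854, impact vy=-12.482
  bounce: vy ← 0.79·12.482 = 9.861
Arc 2: start y=0.000, vy=9.861 → t=1.972, apex=4.862, x_land=29.192, impact vy=-9.861
  bounce: vy ← 0.79·9.861 = 7.790
Arc 3: start y=0.000, vy=7.790 → t=1.558, apex=3.034, x_land=40.519, impact vy=-7.790
  bounce: vy ← 0.79·7.790 = 6.154
Arc 4: start y=0.000, vy=6.154 → t=1.231, apex=1.894, x_land=49.467, impact vy=-6.154
  bounce: vy ← 0.79·6.154 = 4.862
Arc 5: start y=0.000, vy=4.862 → t=0.972, apex=1.182, x_land=56.536, impact vy=-4.862
  bounce: vy ← 0.79·4.862 = 3.841
Arc 6: start y=0.000, vy=3.841 → t=0.768, apex=0.738, x_land=62.120, impact vy=-3.841
  bounce: vy ← 0.79·3.841 = 3.034

1 2.043 7.790 14.854
2 1.972 4.862 29.192
3 1.558 3.034 40.519
4 1.231 1.894 49.467
5 0.972 1.182 56.536
6 0.768 0.738 62.120
final: 62.120 3.034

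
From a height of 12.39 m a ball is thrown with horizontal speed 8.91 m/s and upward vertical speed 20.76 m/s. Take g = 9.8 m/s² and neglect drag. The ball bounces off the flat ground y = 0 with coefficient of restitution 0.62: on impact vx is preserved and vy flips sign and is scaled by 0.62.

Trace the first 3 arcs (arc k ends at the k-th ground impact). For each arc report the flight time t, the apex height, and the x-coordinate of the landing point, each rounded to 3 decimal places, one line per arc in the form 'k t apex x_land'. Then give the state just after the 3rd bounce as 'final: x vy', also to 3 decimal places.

1 4.767 34.379 42.475
2 3.284 13.215 71.740
3 2.036 5.080 89.884
final: 89.884 6.187

Arc 1: start y=12.390, vy=20.760 → t=4.767, apex=34.379, x_land=42.475, impact vy=-25.958
  bounce: vy ← 0.62·25.958 = 16.094
Arc 2: start y=0.000, vy=16.094 → t=3.284, apex=13.215, x_land=71.740, impact vy=-16.094
  bounce: vy ← 0.62·16.094 = 9.978
Arc 3: start y=0.000, vy=9.978 → t=2.036, apex=5.080, x_land=89.884, impact vy=-9.978
  bounce: vy ← 0.62·9.978 = 6.187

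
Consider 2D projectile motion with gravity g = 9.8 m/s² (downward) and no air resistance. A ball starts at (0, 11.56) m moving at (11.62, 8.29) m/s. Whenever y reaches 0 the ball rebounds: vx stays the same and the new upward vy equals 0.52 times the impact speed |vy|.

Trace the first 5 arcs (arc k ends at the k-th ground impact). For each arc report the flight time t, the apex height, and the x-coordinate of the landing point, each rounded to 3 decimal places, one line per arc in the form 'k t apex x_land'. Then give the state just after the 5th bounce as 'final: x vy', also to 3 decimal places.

Arc 1: start y=11.560, vy=8.290 → t=2.599, apex=15.066, x_land=30.205, impact vy=-17.184
  bounce: vy ← 0.52·17.184 = 8.936
Arc 2: start y=0.000, vy=8.936 → t=1.824, apex=4.074, x_land=51.396, impact vy=-8.936
  bounce: vy ← 0.52·8.936 = 4.647
Arc 3: start y=0.000, vy=4.647 → t=0.948, apex=1.102, x_land=62.415, impact vy=-4.647
  bounce: vy ← 0.52·4.647 = 2.416
Arc 4: start y=0.000, vy=2.416 → t=0.493, apex=0.298, x_land=68.145, impact vy=-2.416
  bounce: vy ← 0.52·2.416 = 1.256
Arc 5: start y=0.000, vy=1.256 → t=0.256, apex=0.081, x_land=71.125, impact vy=-1.256
  bounce: vy ← 0.52·1.256 = 0.653

1 2.599 15.066 30.205
2 1.824 4.074 51.396
3 0.948 1.102 62.415
4 0.493 0.298 68.145
5 0.256 0.081 71.125
final: 71.125 0.653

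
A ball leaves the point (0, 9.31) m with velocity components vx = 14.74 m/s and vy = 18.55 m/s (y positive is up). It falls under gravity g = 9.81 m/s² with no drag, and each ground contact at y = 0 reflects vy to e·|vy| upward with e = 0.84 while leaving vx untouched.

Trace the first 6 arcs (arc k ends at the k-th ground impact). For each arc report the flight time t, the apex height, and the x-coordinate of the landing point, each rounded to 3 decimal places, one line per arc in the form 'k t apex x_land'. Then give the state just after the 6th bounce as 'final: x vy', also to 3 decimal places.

Arc 1: start y=9.310, vy=18.550 → t=4.231, apex=26.848, x_land=62.358, impact vy=-22.951
  bounce: vy ← 0.84·22.951 = 19.279
Arc 2: start y=0.000, vy=19.279 → t=3.931, apex=18.944, x_land=120.293, impact vy=-19.279
  bounce: vy ← 0.84·19.279 = 16.194
Arc 3: start y=0.000, vy=16.194 → t=3.302, apex=13.367, x_land=168.959, impact vy=-16.194
  bounce: vy ← 0.84·16.194 = 13.603
Arc 4: start y=0.000, vy=13.603 → t=2.773, apex=9.432, x_land=209.839, impact vy=-13.603
  bounce: vy ← 0.84·13.603 = 11.427
Arc 5: start y=0.000, vy=11.427 → t=2.330, apex=6.655, x_land=244.178, impact vy=-11.427
  bounce: vy ← 0.84·11.427 = 9.599
Arc 6: start y=0.000, vy=9.599 → t=1.957, apex=4.696, x_land=273.022, impact vy=-9.599
  bounce: vy ← 0.84·9.599 = 8.063

1 4.231 26.848 62.358
2 3.931 18.944 120.293
3 3.302 13.367 168.959
4 2.773 9.432 209.839
5 2.330 6.655 244.178
6 1.957 4.696 273.022
final: 273.022 8.063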